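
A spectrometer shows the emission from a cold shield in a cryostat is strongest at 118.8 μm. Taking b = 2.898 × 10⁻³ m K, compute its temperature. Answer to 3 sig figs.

Wien's law gives T = b/λ_max = (2.898×10⁻³ m·K)/(1.188×10⁻⁴ m) = 24.4 K.

T ≈ 24.4 K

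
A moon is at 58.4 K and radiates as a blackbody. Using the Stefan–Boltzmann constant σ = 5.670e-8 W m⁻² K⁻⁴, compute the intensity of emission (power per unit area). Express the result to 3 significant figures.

Stefan–Boltzmann: I = σT⁴ = 5.670×10⁻⁸ × (58.4)⁴ = 0.660 W/m².

I ≈ 0.660 W/m²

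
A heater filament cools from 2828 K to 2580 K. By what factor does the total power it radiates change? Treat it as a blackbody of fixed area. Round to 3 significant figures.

P ∝ T⁴, so P₂/P₁ = (T₂/T₁)⁴ = (2580/2828)⁴ = (0.912306)⁴ = 0.693.

P₂/P₁ ≈ 0.693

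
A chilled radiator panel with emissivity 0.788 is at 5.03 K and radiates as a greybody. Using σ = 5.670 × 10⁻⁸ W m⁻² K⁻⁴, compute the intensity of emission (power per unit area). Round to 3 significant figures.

I ≈ 2.86×10⁻⁵ W/m²

Stefan–Boltzmann: I = εσT⁴ = 0.788 × 5.670×10⁻⁸ × (5.03)⁴ = 2.86×10⁻⁵ W/m².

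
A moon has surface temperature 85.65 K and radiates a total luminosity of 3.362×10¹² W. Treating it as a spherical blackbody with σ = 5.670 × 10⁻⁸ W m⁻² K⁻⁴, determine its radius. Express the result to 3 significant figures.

L = 4πR²σT⁴ ⇒ R = √(L/(4πσT⁴)).
σT⁴ = 3.05135 W/m², so R = √(3.362×10¹²/(4π×3.05135)) = 2.96×10⁵ m.

R ≈ 2.96×10⁵ m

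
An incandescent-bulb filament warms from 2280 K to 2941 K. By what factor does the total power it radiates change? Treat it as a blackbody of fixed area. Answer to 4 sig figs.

P ∝ T⁴, so P₂/P₁ = (T₂/T₁)⁴ = (2941/2280)⁴ = (1.28991)⁴ = 2.768.

P₂/P₁ ≈ 2.768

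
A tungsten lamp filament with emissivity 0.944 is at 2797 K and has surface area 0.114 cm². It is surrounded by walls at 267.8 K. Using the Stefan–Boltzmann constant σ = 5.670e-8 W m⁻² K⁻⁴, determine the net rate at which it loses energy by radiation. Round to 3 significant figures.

Net loss ≈ 37.3 W

Area A = 0.114 cm² = 1.14×10⁻⁵ m².
Net radiated power P_net = εσA(T⁴ − T₀⁴) = 0.944×5.670×10⁻⁸×1.14×10⁻⁵×(2797⁴ − 267.8⁴).
T⁴ − T₀⁴ = 6.12026×10¹³ − 5.14331×10⁹ = 6.11975×10¹³ K⁴, so P_net = 37.3 W.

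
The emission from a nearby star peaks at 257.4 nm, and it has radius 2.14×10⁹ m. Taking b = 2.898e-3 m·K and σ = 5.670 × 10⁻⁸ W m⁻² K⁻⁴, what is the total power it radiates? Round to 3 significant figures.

P ≈ 5.24×10²⁸ W

Wien's law: T = b/λ_max = 2.898×10⁻³/2.574×10⁻⁷ = 11258.7 K.
Surface area A = 4πR² = 4π(2.14×10⁹ m)² = 5.75490×10¹⁹ m².
Then P = σAT⁴ = 5.670×10⁻⁸×5.75490×10¹⁹×(11258.7)⁴ = 5.24×10²⁸ W.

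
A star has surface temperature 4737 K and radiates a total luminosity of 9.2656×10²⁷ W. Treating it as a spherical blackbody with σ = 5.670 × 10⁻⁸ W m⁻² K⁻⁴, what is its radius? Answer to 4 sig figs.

R ≈ 5.082×10⁹ m

L = 4πR²σT⁴ ⇒ R = √(L/(4πσT⁴)).
σT⁴ = 2.85494×10⁷ W/m², so R = √(9.2656×10²⁷/(4π×2.85494×10⁷)) = 5.082×10⁹ m.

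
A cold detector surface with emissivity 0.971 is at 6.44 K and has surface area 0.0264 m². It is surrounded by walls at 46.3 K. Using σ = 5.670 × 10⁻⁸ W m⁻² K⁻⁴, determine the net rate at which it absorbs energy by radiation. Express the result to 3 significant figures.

Net gain ≈ 6.68×10⁻³ W

Area A = 0.0264 m².
Net radiated power P_net = εσA(T⁴ − T₀⁴) = 0.971×5.670×10⁻⁸×0.0264×(6.44⁴ − 46.3⁴).
T⁴ − T₀⁴ = 1720.06 − 4.59541×10⁶ = -4.59369×10⁶ K⁴, so P_net = -6.68×10⁻³ W — negative, meaning a net gain of 6.68×10⁻³ W.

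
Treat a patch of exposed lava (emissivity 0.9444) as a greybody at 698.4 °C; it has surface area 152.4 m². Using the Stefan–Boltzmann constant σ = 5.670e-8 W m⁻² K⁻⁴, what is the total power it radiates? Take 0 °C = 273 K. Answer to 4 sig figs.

P ≈ 7.266×10⁶ W

T = 698.4 °C + 273 = 971.4 K.
Area A = 152.4 m².
P = εσAT⁴ = 0.9444 × 5.670×10⁻⁸ × 152.4 × (971.4)⁴ = 7.266×10⁶ W.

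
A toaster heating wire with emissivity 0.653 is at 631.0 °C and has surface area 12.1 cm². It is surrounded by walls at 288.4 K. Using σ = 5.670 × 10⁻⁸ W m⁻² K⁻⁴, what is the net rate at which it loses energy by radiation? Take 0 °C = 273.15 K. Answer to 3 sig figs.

T = 631.0 °C + 273.15 = 904.15 K.
Area A = 12.1 cm² = 1.21×10⁻³ m².
Net radiated power P_net = εσA(T⁴ − T₀⁴) = 0.653×5.670×10⁻⁸×1.21×10⁻³×(904.15⁴ − 288.4⁴).
T⁴ − T₀⁴ = 6.68285×10¹¹ − 6.91801×10⁹ = 6.61367×10¹¹ K⁴, so P_net = 29.6 W.

Net loss ≈ 29.6 W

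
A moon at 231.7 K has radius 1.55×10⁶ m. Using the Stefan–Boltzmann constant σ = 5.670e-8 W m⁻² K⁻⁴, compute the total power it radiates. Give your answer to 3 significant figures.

P ≈ 4.93×10¹⁵ W

Surface area A = 4πR² = 4π(1.55×10⁶ m)² = 3.01907×10¹³ m².
P = σAT⁴ = 5.670×10⁻⁸ × 3.01907×10¹³ × (231.7)⁴ = 4.93×10¹⁵ W.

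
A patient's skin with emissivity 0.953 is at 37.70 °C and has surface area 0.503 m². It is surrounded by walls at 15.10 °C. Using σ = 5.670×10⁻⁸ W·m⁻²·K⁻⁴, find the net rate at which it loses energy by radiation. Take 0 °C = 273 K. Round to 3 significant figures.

T = 37.70 °C + 273 = 310.70 K.
Surroundings: T = 15.10 °C + 273 = 288.10 K.
Area A = 0.503 m².
Net radiated power P_net = εσA(T⁴ − T₀⁴) = 0.953×5.670×10⁻⁸×0.503×(310.70⁴ − 288.10⁴).
T⁴ − T₀⁴ = 9.31891×10⁹ − 6.88927×10⁹ = 2.42964×10⁹ K⁴, so P_net = 66.0 W.

Net loss ≈ 66.0 W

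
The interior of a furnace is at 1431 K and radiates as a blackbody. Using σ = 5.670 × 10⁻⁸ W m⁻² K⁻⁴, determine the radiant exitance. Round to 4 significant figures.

I ≈ 2.378×10⁵ W/m²

Stefan–Boltzmann: I = σT⁴ = 5.670×10⁻⁸ × (1431)⁴ = 2.378×10⁵ W/m².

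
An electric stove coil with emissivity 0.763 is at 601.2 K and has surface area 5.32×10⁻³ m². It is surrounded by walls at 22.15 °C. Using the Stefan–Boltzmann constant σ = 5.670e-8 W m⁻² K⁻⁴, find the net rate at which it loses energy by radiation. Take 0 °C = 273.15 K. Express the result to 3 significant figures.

Surroundings: T = 22.15 °C + 273.15 = 295.30 K.
Area A = 5.32×10⁻³ m².
Net radiated power P_net = εσA(T⁴ − T₀⁴) = 0.763×5.670×10⁻⁸×5.32×10⁻³×(601.2⁴ − 295.30⁴).
T⁴ − T₀⁴ = 1.30640×10¹¹ − 7.60420×10⁹ = 1.23036×10¹¹ K⁴, so P_net = 28.3 W.

Net loss ≈ 28.3 W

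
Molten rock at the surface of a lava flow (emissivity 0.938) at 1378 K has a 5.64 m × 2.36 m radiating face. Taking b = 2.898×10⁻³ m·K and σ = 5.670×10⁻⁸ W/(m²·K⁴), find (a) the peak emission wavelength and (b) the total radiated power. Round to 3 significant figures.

λ_max ≈ 2.10×10³ nm; P ≈ 2.55×10⁶ W

(a) λ_max = b/T = 2.898×10⁻³/1378 = 2.103×10⁻⁶ m = 2.10×10³ nm.
Area A = 5.64 × 2.36 = 13.3104 m².
(b) P = εσAT⁴ = 0.938×5.670×10⁻⁸×13.3104×(1378)⁴ = 2.55×10⁶ W.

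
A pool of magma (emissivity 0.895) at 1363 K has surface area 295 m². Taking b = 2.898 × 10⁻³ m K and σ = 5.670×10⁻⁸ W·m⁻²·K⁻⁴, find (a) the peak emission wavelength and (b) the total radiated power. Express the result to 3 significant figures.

(a) λ_max = b/T = 2.898×10⁻³/1363 = 2.126×10⁻⁶ m = 2.13 μm.
Area A = 295 m².
(b) P = εσAT⁴ = 0.895×5.670×10⁻⁸×295×(1363)⁴ = 5.17×10⁷ W.

λ_max ≈ 2.13 μm; P ≈ 5.17×10⁷ W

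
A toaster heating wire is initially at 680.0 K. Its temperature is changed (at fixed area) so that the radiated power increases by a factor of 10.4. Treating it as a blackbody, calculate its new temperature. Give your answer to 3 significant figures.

P ∝ T⁴, so T₂/T₁ = (P₂/P₁)^(1/4) = (10.4)^(1/4) = 1.79580.
T₂ = 680.0 × 1.79580 = 1.22×10³ K.

T₂ ≈ 1.22×10³ K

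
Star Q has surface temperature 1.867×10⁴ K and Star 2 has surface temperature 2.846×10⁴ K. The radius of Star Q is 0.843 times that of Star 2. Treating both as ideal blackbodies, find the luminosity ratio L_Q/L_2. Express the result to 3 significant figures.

L_Q/L_2 ≈ 0.132

L ∝ R²T⁴, so L_Q/L_2 = (R_Q/R_2)²(T_Q/T_2)⁴ = (0.843)² × (1.867×10⁴/2.846×10⁴)⁴ = 0.710649 × 0.185199 = 0.132.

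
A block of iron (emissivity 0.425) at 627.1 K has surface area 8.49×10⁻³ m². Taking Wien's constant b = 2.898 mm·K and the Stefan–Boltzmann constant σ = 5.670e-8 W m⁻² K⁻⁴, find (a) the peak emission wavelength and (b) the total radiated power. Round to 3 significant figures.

(a) λ_max = b/T = 2.898×10⁻³/627.1 = 4.621×10⁻⁶ m = 4.62 μm.
Area A = 8.49×10⁻³ m².
(b) P = εσAT⁴ = 0.425×5.670×10⁻⁸×8.49×10⁻³×(627.1)⁴ = 31.6 W.

λ_max ≈ 4.62 μm; P ≈ 31.6 W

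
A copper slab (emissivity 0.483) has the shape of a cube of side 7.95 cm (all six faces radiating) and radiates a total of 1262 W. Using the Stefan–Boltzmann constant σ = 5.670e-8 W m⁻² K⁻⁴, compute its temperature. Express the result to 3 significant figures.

Area A = 6s² = 6×(0.0795 m)² = 0.0379215 m².
P = εσAT⁴ ⇒ T = (P/(εσA))^(1/4) = (1262/(0.483×5.670×10⁻⁸×0.0379215))^(1/4) = 1.05×10³ K.

T ≈ 1.05×10³ K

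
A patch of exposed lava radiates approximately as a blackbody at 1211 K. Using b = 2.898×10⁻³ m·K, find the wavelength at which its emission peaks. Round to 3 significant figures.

λ_max ≈ 2.39 μm

Wien's displacement law: λ_max = b/T = (2.898×10⁻³ m·K)/(1211 K) = 2.393×10⁻⁶ m.
That is 2.39 μm, in the infrared range.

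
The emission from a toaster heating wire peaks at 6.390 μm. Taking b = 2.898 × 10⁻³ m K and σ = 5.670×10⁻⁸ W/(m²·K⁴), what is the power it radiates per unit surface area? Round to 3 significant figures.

I ≈ 2.40×10³ W/m²

Wien's law: T = b/λ_max = 2.898×10⁻³/6.390×10⁻⁶ = 453.521 K.
Then I = σT⁴ = 5.670×10⁻⁸×(453.521)⁴ = 2.40×10³ W/m².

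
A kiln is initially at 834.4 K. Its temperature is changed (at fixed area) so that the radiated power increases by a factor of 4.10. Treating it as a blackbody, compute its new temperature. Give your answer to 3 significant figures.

P ∝ T⁴, so T₂/T₁ = (P₂/P₁)^(1/4) = (4.10)^(1/4) = 1.42297.
T₂ = 834.4 × 1.42297 = 1.19×10³ K.

T₂ ≈ 1.19×10³ K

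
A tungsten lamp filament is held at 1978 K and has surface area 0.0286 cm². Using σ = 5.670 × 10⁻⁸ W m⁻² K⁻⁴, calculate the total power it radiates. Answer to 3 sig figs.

Area A = 0.0286 cm² = 2.86×10⁻⁶ m².
P = σAT⁴ = 5.670×10⁻⁸ × 2.86×10⁻⁶ × (1978)⁴ = 2.48 W.

P ≈ 2.48 W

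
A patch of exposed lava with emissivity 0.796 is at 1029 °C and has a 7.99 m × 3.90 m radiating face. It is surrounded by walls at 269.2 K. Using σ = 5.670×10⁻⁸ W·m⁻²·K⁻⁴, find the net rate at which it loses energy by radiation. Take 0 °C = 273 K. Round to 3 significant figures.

Net loss ≈ 4.03×10⁶ W

T = 1029 °C + 273 = 1302 K.
Area A = 7.99 × 3.90 = 31.161 m².
Net radiated power P_net = εσA(T⁴ − T₀⁴) = 0.796×5.670×10⁻⁸×31.161×(1302⁴ − 269.2⁴).
T⁴ − T₀⁴ = 2.87372×10¹² − 5.25170×10⁹ = 2.86847×10¹² K⁴, so P_net = 4.03×10⁶ W.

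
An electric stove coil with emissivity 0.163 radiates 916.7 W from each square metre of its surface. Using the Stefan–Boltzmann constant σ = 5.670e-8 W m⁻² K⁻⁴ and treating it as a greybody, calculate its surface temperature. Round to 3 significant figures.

I = εσT⁴, so T = (I/εσ)^(1/4) = (916.7/(0.163×5.670×10⁻⁸))^(1/4) = 561 K.

T ≈ 561 K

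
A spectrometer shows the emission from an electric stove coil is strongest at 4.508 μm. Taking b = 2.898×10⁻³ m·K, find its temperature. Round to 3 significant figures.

Wien's law gives T = b/λ_max = (2.898×10⁻³ m·K)/(4.508×10⁻⁶ m) = 643 K.

T ≈ 643 K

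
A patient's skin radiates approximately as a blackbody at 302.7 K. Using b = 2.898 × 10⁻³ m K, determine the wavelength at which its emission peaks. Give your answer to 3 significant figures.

Wien's displacement law: λ_max = b/T = (2.898×10⁻³ m·K)/(302.7 K) = 9.574×10⁻⁶ m.
That is 9.57 μm, in the infrared range.

λ_max ≈ 9.57 μm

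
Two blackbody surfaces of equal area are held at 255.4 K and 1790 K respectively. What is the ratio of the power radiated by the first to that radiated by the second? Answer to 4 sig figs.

P₁/P₂ ≈ 4.144×10⁻⁴

With equal areas, P₁/P₂ = (T₁/T₂)⁴ = (255.4/1790)⁴ = 4.144×10⁻⁴.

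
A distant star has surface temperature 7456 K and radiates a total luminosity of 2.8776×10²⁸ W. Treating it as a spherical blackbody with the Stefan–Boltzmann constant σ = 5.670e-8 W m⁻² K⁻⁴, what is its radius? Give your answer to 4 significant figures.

R ≈ 3.615×10⁹ m

L = 4πR²σT⁴ ⇒ R = √(L/(4πσT⁴)).
σT⁴ = 1.75229×10⁸ W/m², so R = √(2.8776×10²⁸/(4π×1.75229×10⁸)) = 3.615×10⁹ m.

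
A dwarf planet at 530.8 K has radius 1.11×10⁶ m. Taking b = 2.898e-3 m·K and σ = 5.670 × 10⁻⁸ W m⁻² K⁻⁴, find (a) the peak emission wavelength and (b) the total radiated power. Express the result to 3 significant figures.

λ_max ≈ 5.46 μm; P ≈ 6.97×10¹⁶ W

(a) λ_max = b/T = 2.898×10⁻³/530.8 = 5.460×10⁻⁶ m = 5.46 μm.
Surface area A = 4πR² = 4π(1.11×10⁶ m)² = 1.54830×10¹³ m².
(b) P = σAT⁴ = 5.670×10⁻⁸×1.54830×10¹³×(530.8)⁴ = 6.97×10¹⁶ W.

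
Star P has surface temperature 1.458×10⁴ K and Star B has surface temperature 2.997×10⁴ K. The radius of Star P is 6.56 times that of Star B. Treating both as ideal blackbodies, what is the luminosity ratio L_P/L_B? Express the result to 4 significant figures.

L ∝ R²T⁴, so L_P/L_B = (R_P/R_B)²(T_P/T_B)⁴ = (6.56)² × (1.458×10⁴/2.997×10⁴)⁴ = 43.0336 × 0.0560123 = 2.410.

L_P/L_B ≈ 2.410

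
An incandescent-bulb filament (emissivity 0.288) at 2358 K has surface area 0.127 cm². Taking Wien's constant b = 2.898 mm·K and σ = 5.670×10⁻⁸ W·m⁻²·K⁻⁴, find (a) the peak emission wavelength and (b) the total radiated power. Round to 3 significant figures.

(a) λ_max = b/T = 2.898×10⁻³/2358 = 1.229×10⁻⁶ m = 1.23×10³ nm.
Area A = 0.127 cm² = 1.27×10⁻⁵ m².
(b) P = εσAT⁴ = 0.288×5.670×10⁻⁸×1.27×10⁻⁵×(2358)⁴ = 6.41 W.

λ_max ≈ 1.23×10³ nm; P ≈ 6.41 W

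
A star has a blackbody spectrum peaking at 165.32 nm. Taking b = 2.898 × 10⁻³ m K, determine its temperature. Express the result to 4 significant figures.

T ≈ 1.753×10⁴ K

Wien's law gives T = b/λ_max = (2.898×10⁻³ m·K)/(1.6532×10⁻⁷ m) = 1.753×10⁴ K.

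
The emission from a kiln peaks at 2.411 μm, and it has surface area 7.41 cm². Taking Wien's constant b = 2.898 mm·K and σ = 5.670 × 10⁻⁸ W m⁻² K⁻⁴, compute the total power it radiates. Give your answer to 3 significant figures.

Wien's law: T = b/λ_max = 2.898×10⁻³/2.411×10⁻⁶ = 1201.99 K.
Area A = 7.41 cm² = 7.41×10⁻⁴ m².
Then P = σAT⁴ = 5.670×10⁻⁸×7.41×10⁻⁴×(1201.99)⁴ = 87.7 W.

P ≈ 87.7 W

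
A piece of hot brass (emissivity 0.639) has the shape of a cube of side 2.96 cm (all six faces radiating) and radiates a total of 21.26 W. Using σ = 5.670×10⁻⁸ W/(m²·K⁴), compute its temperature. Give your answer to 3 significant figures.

Area A = 6s² = 6×(0.0296 m)² = 5.25696×10⁻³ m².
P = εσAT⁴ ⇒ T = (P/(εσA))^(1/4) = (21.26/(0.639×5.670×10⁻⁸×5.25696×10⁻³))^(1/4) = 578 K.

T ≈ 578 K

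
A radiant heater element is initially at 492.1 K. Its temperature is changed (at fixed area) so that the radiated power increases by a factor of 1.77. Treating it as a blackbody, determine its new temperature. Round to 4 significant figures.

P ∝ T⁴, so T₂/T₁ = (P₂/P₁)^(1/4) = (1.77)^(1/4) = 1.15344.
T₂ = 492.1 × 1.15344 = 567.6 K.

T₂ ≈ 567.6 K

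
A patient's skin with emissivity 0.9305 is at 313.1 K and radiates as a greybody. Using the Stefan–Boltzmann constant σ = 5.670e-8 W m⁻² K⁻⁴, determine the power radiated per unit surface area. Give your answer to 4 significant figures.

I ≈ 507.0 W/m²

Stefan–Boltzmann: I = εσT⁴ = 0.9305 × 5.670×10⁻⁸ × (313.1)⁴ = 507.0 W/m².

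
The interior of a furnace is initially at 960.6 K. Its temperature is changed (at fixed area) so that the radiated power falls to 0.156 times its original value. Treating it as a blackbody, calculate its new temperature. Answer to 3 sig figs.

P ∝ T⁴, so T₂/T₁ = (P₂/P₁)^(1/4) = (0.156)^(1/4) = 0.628465.
T₂ = 960.6 × 0.628465 = 604 K.

T₂ ≈ 604 K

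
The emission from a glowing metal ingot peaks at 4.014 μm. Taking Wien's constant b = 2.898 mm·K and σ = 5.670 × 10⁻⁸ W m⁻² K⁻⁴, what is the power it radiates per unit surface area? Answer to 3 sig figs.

I ≈ 1.54×10⁴ W/m²

Wien's law: T = b/λ_max = 2.898×10⁻³/4.014×10⁻⁶ = 721.973 K.
Then I = σT⁴ = 5.670×10⁻⁸×(721.973)⁴ = 1.54×10⁴ W/m².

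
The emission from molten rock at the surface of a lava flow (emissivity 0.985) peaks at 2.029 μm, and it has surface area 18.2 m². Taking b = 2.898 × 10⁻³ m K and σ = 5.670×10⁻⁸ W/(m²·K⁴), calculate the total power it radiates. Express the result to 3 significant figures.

P ≈ 4.23×10⁶ W

Wien's law: T = b/λ_max = 2.898×10⁻³/2.029×10⁻⁶ = 1428.29 K.
Area A = 18.2 m².
Then P = εσAT⁴ = 0.985×5.670×10⁻⁸×18.2×(1428.29)⁴ = 4.23×10⁶ W.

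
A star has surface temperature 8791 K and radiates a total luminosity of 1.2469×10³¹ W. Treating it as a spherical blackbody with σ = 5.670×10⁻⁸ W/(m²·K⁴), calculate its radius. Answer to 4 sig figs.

L = 4πR²σT⁴ ⇒ R = √(L/(4πσT⁴)).
σT⁴ = 3.38638×10⁸ W/m², so R = √(1.2469×10³¹/(4π×3.38638×10⁸)) = 5.413×10¹⁰ m.

R ≈ 5.413×10¹⁰ m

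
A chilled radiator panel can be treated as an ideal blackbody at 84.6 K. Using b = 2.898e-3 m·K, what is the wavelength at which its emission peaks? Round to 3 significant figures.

Wien's displacement law: λ_max = b/T = (2.898×10⁻³ m·K)/(84.6 K) = 3.426×10⁻⁵ m.
That is 34.3 μm, in the infrared range.

λ_max ≈ 34.3 μm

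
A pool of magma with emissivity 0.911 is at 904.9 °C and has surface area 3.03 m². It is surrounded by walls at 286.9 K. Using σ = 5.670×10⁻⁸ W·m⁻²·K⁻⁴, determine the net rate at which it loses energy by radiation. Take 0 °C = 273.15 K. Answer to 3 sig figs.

Net loss ≈ 3.00×10⁵ W

T = 904.9 °C + 273.15 = 1178.05 K.
Area A = 3.03 m².
Net radiated power P_net = εσA(T⁴ − T₀⁴) = 0.911×5.670×10⁻⁸×3.03×(1178.05⁴ − 286.9⁴).
T⁴ − T₀⁴ = 1.92599×10¹² − 6.77520×10⁹ = 1.91921×10¹² K⁴, so P_net = 3.00×10⁵ W.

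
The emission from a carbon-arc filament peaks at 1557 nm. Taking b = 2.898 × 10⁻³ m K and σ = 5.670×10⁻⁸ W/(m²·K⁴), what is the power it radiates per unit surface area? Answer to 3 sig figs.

Wien's law: T = b/λ_max = 2.898×10⁻³/1.557×10⁻⁶ = 1861.27 K.
Then I = σT⁴ = 5.670×10⁻⁸×(1861.27)⁴ = 6.80×10⁵ W/m².

I ≈ 6.80×10⁵ W/m²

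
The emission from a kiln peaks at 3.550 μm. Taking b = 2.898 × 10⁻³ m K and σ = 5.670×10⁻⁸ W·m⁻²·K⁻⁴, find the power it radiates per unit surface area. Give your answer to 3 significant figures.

I ≈ 2.52×10⁴ W/m²

Wien's law: T = b/λ_max = 2.898×10⁻³/3.550×10⁻⁶ = 816.338 K.
Then I = σT⁴ = 5.670×10⁻⁸×(816.338)⁴ = 2.52×10⁴ W/m².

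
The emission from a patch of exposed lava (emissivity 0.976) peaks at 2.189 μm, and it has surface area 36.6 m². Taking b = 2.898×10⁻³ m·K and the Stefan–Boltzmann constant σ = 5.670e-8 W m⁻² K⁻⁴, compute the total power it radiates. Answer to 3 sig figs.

P ≈ 6.22×10⁶ W

Wien's law: T = b/λ_max = 2.898×10⁻³/2.189×10⁻⁶ = 1323.89 K.
Area A = 36.6 m².
Then P = εσAT⁴ = 0.976×5.670×10⁻⁸×36.6×(1323.89)⁴ = 6.22×10⁶ W.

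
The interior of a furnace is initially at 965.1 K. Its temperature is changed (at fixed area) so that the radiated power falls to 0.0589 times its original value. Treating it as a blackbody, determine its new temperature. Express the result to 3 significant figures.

T₂ ≈ 475 K

P ∝ T⁴, so T₂/T₁ = (P₂/P₁)^(1/4) = (0.0589)^(1/4) = 0.492639.
T₂ = 965.1 × 0.492639 = 475 K.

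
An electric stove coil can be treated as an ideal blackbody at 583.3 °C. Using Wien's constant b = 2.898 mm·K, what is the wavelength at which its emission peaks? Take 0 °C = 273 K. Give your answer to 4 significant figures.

T = 583.3 °C + 273 = 856.3 K.
Wien's displacement law: λ_max = b/T = (2.898×10⁻³ m·K)/(856.3 K) = 3.3843×10⁻⁶ m.
That is 3.384 μm, in the infrared range.

λ_max ≈ 3.384 μm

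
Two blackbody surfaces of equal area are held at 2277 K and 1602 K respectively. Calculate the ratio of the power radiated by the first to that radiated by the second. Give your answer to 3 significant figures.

With equal areas, P₁/P₂ = (T₁/T₂)⁴ = (2277/1602)⁴ = 4.08.

P₁/P₂ ≈ 4.08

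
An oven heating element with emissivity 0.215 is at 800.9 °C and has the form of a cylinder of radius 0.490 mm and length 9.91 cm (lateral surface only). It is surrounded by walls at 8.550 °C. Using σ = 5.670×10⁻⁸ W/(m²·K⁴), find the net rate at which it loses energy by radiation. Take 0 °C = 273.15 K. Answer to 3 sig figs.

T = 800.9 °C + 273.15 = 1074.05 K.
Surroundings: T = 8.550 °C + 273.15 = 281.700 K.
Lateral area A = 2πrL = 2π×4.90×10⁻⁴×0.0991 = 3.05105×10⁻⁴ m².
Net radiated power P_net = εσA(T⁴ − T₀⁴) = 0.215×5.670×10⁻⁸×3.05105×10⁻⁴×(1074.05⁴ − 281.700⁴).
T⁴ − T₀⁴ = 1.33075×10¹² − 6.29720×10⁹ = 1.32445×10¹² K⁴, so P_net = 4.93 W.

Net loss ≈ 4.93 W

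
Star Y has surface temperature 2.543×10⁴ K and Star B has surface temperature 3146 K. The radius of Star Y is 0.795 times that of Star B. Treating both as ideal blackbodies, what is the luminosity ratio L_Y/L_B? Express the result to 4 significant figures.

L_Y/L_B ≈ 2698

L ∝ R²T⁴, so L_Y/L_B = (R_Y/R_B)²(T_Y/T_B)⁴ = (0.795)² × (2.543×10⁴/3146)⁴ = 0.632025 × 4269.24 = 2698.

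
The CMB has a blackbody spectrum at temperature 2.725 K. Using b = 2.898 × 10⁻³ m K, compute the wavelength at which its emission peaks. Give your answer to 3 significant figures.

λ_max ≈ 1.06×10⁻³ m

Wien's displacement law: λ_max = b/T = (2.898×10⁻³ m·K)/(2.725 K) = 1.063×10⁻³ m.
That is 1.06×10⁻³ m, in the microwave range.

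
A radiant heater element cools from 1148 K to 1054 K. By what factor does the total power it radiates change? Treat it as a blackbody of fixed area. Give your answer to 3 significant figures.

P ∝ T⁴, so P₂/P₁ = (T₂/T₁)⁴ = (1054/1148)⁴ = (0.918118)⁴ = 0.711.

P₂/P₁ ≈ 0.711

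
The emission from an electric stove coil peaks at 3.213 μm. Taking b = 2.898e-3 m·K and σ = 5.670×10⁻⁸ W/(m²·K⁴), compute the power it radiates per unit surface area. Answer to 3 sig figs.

Wien's law: T = b/λ_max = 2.898×10⁻³/3.213×10⁻⁶ = 901.961 K.
Then I = σT⁴ = 5.670×10⁻⁸×(901.961)⁴ = 3.75×10⁴ W/m².

I ≈ 3.75×10⁴ W/m²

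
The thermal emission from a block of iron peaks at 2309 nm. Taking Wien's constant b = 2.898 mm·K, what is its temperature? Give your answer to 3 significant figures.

Wien's law gives T = b/λ_max = (2.898×10⁻³ m·K)/(2.309×10⁻⁶ m) = 1.26×10³ K.

T ≈ 1.26×10³ K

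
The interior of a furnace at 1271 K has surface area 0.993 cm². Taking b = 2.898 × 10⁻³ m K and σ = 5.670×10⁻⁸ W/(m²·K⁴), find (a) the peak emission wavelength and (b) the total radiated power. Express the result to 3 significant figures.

(a) λ_max = b/T = 2.898×10⁻³/1271 = 2.280×10⁻⁶ m = 2.28×10³ nm.
Area A = 0.993 cm² = 9.93×10⁻⁵ m².
(b) P = σAT⁴ = 5.670×10⁻⁸×9.93×10⁻⁵×(1271)⁴ = 14.7 W.

λ_max ≈ 2.28×10³ nm; P ≈ 14.7 W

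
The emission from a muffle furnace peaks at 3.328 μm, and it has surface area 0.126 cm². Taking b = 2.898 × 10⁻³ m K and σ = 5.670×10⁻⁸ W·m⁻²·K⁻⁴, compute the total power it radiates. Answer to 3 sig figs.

Wien's law: T = b/λ_max = 2.898×10⁻³/3.328×10⁻⁶ = 870.793 K.
Area A = 0.126 cm² = 1.26×10⁻⁵ m².
Then P = σAT⁴ = 5.670×10⁻⁸×1.26×10⁻⁵×(870.793)⁴ = 0.411 W.

P ≈ 0.411 W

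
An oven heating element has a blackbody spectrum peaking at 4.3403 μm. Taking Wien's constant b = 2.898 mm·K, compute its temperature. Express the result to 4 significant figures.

Wien's law gives T = b/λ_max = (2.898×10⁻³ m·K)/(4.3403×10⁻⁶ m) = 667.7 K.

T ≈ 667.7 K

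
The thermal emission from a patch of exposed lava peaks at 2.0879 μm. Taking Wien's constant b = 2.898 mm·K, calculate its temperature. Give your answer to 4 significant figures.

Wien's law gives T = b/λ_max = (2.898×10⁻³ m·K)/(2.0879×10⁻⁶ m) = 1388 K.

T ≈ 1388 K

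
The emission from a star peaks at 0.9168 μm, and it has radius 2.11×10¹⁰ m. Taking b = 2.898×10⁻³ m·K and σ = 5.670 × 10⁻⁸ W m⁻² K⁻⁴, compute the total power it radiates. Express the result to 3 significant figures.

P ≈ 3.17×10²⁸ W

Wien's law: T = b/λ_max = 2.898×10⁻³/9.168×10⁻⁷ = 3160.99 K.
Surface area A = 4πR² = 4π(2.11×10¹⁰ m)² = 5.59467×10²¹ m².
Then P = σAT⁴ = 5.670×10⁻⁸×5.59467×10²¹×(3160.99)⁴ = 3.17×10²⁸ W.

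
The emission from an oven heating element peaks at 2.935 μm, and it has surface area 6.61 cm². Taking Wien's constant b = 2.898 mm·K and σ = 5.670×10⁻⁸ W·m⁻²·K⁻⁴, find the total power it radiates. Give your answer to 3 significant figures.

P ≈ 35.6 W

Wien's law: T = b/λ_max = 2.898×10⁻³/2.935×10⁻⁶ = 987.394 K.
Area A = 6.61 cm² = 6.61×10⁻⁴ m².
Then P = σAT⁴ = 5.670×10⁻⁸×6.61×10⁻⁴×(987.394)⁴ = 35.6 W.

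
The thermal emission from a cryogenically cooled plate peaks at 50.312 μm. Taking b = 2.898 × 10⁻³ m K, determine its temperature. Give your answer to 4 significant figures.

Wien's law gives T = b/λ_max = (2.898×10⁻³ m·K)/(5.0312×10⁻⁵ m) = 57.60 K.

T ≈ 57.60 K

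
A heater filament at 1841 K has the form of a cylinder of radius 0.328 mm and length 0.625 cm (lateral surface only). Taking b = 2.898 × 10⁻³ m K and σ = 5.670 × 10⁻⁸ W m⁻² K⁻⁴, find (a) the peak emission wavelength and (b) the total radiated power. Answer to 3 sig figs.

λ_max ≈ 1.57×10³ nm; P ≈ 8.39 W

(a) λ_max = b/T = 2.898×10⁻³/1841 = 1.574×10⁻⁶ m = 1.57×10³ nm.
Lateral area A = 2πrL = 2π×3.28×10⁻⁴×6.25×10⁻³ = 1.28805×10⁻⁵ m².
(b) P = σAT⁴ = 5.670×10⁻⁸×1.28805×10⁻⁵×(1841)⁴ = 8.39 W.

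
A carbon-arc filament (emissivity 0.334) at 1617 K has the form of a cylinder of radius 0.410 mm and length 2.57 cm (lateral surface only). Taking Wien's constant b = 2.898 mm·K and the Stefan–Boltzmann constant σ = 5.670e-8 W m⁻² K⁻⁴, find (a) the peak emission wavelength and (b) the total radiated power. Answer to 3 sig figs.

(a) λ_max = b/T = 2.898×10⁻³/1617 = 1.792×10⁻⁶ m = 1.79×10³ nm.
Lateral area A = 2πrL = 2π×4.10×10⁻⁴×0.0257 = 6.62059×10⁻⁵ m².
(b) P = εσAT⁴ = 0.334×5.670×10⁻⁸×6.62059×10⁻⁵×(1617)⁴ = 8.57 W.

λ_max ≈ 1.79×10³ nm; P ≈ 8.57 W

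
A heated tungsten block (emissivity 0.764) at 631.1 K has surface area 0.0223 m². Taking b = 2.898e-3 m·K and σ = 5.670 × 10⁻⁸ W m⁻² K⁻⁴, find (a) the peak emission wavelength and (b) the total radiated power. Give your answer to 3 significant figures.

λ_max ≈ 4.59 μm; P ≈ 153 W

(a) λ_max = b/T = 2.898×10⁻³/631.1 = 4.592×10⁻⁶ m = 4.59 μm.
Area A = 0.0223 m².
(b) P = εσAT⁴ = 0.764×5.670×10⁻⁸×0.0223×(631.1)⁴ = 153 W.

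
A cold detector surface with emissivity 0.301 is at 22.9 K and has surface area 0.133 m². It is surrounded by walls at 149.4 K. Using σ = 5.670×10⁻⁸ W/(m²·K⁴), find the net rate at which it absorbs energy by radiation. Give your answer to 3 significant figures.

Area A = 0.133 m².
Net radiated power P_net = εσA(T⁴ − T₀⁴) = 0.301×5.670×10⁻⁸×0.133×(22.9⁴ − 149.4⁴).
T⁴ − T₀⁴ = 2.75006×10⁵ − 4.98198×10⁸ = -4.97923×10⁸ K⁴, so P_net = -1.13 W — negative, meaning a net gain of 1.13 W.

Net gain ≈ 1.13 W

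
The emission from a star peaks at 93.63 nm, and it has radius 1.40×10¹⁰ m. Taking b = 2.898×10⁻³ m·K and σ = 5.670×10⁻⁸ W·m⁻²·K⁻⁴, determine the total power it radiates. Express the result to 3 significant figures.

P ≈ 1.28×10³² W

Wien's law: T = b/λ_max = 2.898×10⁻³/9.363×10⁻⁸ = 30951.6 K.
Surface area A = 4πR² = 4π(1.40×10¹⁰ m)² = 2.46301×10²¹ m².
Then P = σAT⁴ = 5.670×10⁻⁸×2.46301×10²¹×(30951.6)⁴ = 1.28×10³² W.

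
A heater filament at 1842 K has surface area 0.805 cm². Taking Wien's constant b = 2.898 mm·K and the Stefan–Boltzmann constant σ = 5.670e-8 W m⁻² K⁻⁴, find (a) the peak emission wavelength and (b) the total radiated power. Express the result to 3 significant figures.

λ_max ≈ 1.57×10³ nm; P ≈ 52.5 W

(a) λ_max = b/T = 2.898×10⁻³/1842 = 1.573×10⁻⁶ m = 1.57×10³ nm.
Area A = 0.805 cm² = 8.05×10⁻⁵ m².
(b) P = σAT⁴ = 5.670×10⁻⁸×8.05×10⁻⁵×(1842)⁴ = 52.5 W.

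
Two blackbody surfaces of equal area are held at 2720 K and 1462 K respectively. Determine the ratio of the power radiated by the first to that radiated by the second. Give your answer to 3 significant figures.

P₁/P₂ ≈ 12.0

With equal areas, P₁/P₂ = (T₁/T₂)⁴ = (2720/1462)⁴ = 12.0.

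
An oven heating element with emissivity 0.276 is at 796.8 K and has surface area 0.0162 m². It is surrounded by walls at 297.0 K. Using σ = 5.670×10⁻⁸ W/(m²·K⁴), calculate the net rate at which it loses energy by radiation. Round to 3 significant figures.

Area A = 0.0162 m².
Net radiated power P_net = εσA(T⁴ − T₀⁴) = 0.276×5.670×10⁻⁸×0.0162×(796.8⁴ − 297.0⁴).
T⁴ − T₀⁴ = 4.03086×10¹¹ − 7.78083×10⁹ = 3.95305×10¹¹ K⁴, so P_net = 100 W.

Net loss ≈ 100 W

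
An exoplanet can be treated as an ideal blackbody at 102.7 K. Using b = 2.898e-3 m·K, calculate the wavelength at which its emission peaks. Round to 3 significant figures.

λ_max ≈ 28.2 μm

Wien's displacement law: λ_max = b/T = (2.898×10⁻³ m·K)/(102.7 K) = 2.822×10⁻⁵ m.
That is 28.2 μm, in the infrared range.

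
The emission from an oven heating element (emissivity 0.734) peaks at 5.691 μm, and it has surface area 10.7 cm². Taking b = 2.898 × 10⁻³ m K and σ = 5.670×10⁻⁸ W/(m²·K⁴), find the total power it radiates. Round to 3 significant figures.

P ≈ 2.99 W

Wien's law: T = b/λ_max = 2.898×10⁻³/5.691×10⁻⁶ = 509.225 K.
Area A = 10.7 cm² = 1.07×10⁻³ m².
Then P = εσAT⁴ = 0.734×5.670×10⁻⁸×1.07×10⁻³×(509.225)⁴ = 2.99 W.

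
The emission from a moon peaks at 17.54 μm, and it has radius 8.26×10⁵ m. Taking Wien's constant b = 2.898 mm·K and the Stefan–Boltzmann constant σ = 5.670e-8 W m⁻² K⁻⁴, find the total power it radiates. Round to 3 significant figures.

Wien's law: T = b/λ_max = 2.898×10⁻³/1.754×10⁻⁵ = 165.222 K.
Surface area A = 4πR² = 4π(8.26×10⁵ m)² = 8.57373×10¹² m².
Then P = σAT⁴ = 5.670×10⁻⁸×8.57373×10¹²×(165.222)⁴ = 3.62×10¹⁴ W.

P ≈ 3.62×10¹⁴ W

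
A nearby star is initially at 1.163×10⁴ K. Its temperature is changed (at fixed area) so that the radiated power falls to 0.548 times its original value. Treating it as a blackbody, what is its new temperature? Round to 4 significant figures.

T₂ ≈ 1.001×10⁴ K

P ∝ T⁴, so T₂/T₁ = (P₂/P₁)^(1/4) = (0.548)^(1/4) = 0.860390.
T₂ = 1.163×10⁴ × 0.860390 = 1.001×10⁴ K.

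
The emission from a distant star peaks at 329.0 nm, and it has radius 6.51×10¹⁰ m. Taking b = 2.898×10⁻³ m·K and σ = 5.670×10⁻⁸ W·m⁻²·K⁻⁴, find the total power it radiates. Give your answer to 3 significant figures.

P ≈ 1.82×10³¹ W

Wien's law: T = b/λ_max = 2.898×10⁻³/3.290×10⁻⁷ = 8808.51 K.
Surface area A = 4πR² = 4π(6.51×10¹⁰ m)² = 5.32564×10²² m².
Then P = σAT⁴ = 5.670×10⁻⁸×5.32564×10²²×(8808.51)⁴ = 1.82×10³¹ W.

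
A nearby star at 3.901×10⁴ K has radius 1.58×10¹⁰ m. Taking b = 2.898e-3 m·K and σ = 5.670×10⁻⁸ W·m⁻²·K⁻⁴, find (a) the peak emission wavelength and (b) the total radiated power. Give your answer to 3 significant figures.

(a) λ_max = b/T = 2.898×10⁻³/3.901×10⁴ = 7.429×10⁻⁸ m = 74.3 nm.
Surface area A = 4πR² = 4π(1.58×10¹⁰ m)² = 3.13707×10²¹ m².
(b) P = σAT⁴ = 5.670×10⁻⁸×3.13707×10²¹×(3.901×10⁴)⁴ = 4.12×10³² W.

λ_max ≈ 74.3 nm; P ≈ 4.12×10³² W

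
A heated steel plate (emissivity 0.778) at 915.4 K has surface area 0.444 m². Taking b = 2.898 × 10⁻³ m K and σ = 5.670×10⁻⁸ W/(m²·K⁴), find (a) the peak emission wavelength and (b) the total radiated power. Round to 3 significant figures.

(a) λ_max = b/T = 2.898×10⁻³/915.4 = 3.166×10⁻⁶ m = 3.17 μm.
Area A = 0.444 m².
(b) P = εσAT⁴ = 0.778×5.670×10⁻⁸×0.444×(915.4)⁴ = 1.38×10⁴ W.

λ_max ≈ 3.17 μm; P ≈ 1.38×10⁴ W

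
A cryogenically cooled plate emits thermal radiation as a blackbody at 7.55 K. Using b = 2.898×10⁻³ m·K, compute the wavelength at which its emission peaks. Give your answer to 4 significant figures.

λ_max ≈ 0.3838 mm

Wien's displacement law: λ_max = b/T = (2.898×10⁻³ m·K)/(7.55 K) = 3.8384×10⁻⁴ m.
That is 0.3838 mm, in the infrared range.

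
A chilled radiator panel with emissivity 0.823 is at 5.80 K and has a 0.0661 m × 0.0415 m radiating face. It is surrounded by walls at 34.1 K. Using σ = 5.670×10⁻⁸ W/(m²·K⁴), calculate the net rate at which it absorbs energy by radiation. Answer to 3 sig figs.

Net gain ≈ 1.73×10⁻⁴ W

Area A = 0.0661 × 0.0415 = 2.74315×10⁻³ m².
Net radiated power P_net = εσA(T⁴ − T₀⁴) = 0.823×5.670×10⁻⁸×2.74315×10⁻³×(5.80⁴ − 34.1⁴).
T⁴ − T₀⁴ = 1131.65 − 1.35213×10⁶ = -1.35100×10⁶ K⁴, so P_net = -1.73×10⁻⁴ W — negative, meaning a net gain of 1.73×10⁻⁴ W.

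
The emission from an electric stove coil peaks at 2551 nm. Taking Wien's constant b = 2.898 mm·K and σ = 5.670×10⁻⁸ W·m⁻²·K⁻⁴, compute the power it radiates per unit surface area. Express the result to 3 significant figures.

I ≈ 9.44×10⁴ W/m²

Wien's law: T = b/λ_max = 2.898×10⁻³/2.551×10⁻⁶ = 1136.03 K.
Then I = σT⁴ = 5.670×10⁻⁸×(1136.03)⁴ = 9.44×10⁴ W/m².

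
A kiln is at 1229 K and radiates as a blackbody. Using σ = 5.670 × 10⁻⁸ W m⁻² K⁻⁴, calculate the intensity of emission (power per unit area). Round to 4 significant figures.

Stefan–Boltzmann: I = σT⁴ = 5.670×10⁻⁸ × (1229)⁴ = 1.294×10⁵ W/m².

I ≈ 1.294×10⁵ W/m²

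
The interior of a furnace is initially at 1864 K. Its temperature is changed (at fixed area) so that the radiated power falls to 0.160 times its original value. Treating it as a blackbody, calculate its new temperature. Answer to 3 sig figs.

P ∝ T⁴, so T₂/T₁ = (P₂/P₁)^(1/4) = (0.160)^(1/4) = 0.632456.
T₂ = 1864 × 0.632456 = 1.18×10³ K.

T₂ ≈ 1.18×10³ K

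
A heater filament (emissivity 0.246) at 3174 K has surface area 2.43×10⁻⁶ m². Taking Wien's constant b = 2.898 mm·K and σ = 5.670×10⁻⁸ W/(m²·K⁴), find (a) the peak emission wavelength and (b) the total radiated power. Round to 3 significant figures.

λ_max ≈ 913 nm; P ≈ 3.44 W

(a) λ_max = b/T = 2.898×10⁻³/3174 = 9.130×10⁻⁷ m = 913 nm.
Area A = 2.43×10⁻⁶ m².
(b) P = εσAT⁴ = 0.246×5.670×10⁻⁸×2.43×10⁻⁶×(3174)⁴ = 3.44 W.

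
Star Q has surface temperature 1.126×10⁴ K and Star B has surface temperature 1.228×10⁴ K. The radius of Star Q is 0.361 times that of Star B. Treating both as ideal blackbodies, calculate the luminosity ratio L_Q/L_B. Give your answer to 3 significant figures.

L ∝ R²T⁴, so L_Q/L_B = (R_Q/R_B)²(T_Q/T_B)⁴ = (0.361)² × (1.126×10⁴/1.228×10⁴)⁴ = 0.130321 × 0.706903 = 0.0921.

L_Q/L_B ≈ 0.0921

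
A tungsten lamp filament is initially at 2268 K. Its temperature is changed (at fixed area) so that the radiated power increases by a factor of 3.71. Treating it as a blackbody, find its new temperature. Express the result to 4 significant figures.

P ∝ T⁴, so T₂/T₁ = (P₂/P₁)^(1/4) = (3.71)^(1/4) = 1.38785.
T₂ = 2268 × 1.38785 = 3148 K.

T₂ ≈ 3148 K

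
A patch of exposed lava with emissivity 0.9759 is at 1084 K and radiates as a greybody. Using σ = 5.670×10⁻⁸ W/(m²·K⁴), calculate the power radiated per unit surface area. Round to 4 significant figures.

Stefan–Boltzmann: I = εσT⁴ = 0.9759 × 5.670×10⁻⁸ × (1084)⁴ = 7.640×10⁴ W/m².

I ≈ 7.640×10⁴ W/m²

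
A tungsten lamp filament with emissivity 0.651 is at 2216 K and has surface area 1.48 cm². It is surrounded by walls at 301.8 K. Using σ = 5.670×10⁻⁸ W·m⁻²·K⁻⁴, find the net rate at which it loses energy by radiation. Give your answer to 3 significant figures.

Net loss ≈ 132 W

Area A = 1.48 cm² = 1.48×10⁻⁴ m².
Net radiated power P_net = εσA(T⁴ − T₀⁴) = 0.651×5.670×10⁻⁸×1.48×10⁻⁴×(2216⁴ − 301.8⁴).
T⁴ − T₀⁴ = 2.41145×10¹³ − 8.29616×10⁹ = 2.41062×10¹³ K⁴, so P_net = 132 W.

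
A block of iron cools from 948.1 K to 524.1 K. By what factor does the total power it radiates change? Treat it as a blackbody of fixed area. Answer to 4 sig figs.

P₂/P₁ ≈ 0.09338

P ∝ T⁴, so P₂/P₁ = (T₂/T₁)⁴ = (524.1/948.1)⁴ = (0.552790)⁴ = 0.09338.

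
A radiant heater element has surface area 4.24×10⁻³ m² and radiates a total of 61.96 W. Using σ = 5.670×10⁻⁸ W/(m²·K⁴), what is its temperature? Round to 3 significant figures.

T ≈ 713 K

Area A = 4.24×10⁻³ m².
P = σAT⁴ ⇒ T = (P/(σA))^(1/4) = (61.96/(5.670×10⁻⁸×4.24×10⁻³))^(1/4) = 713 K.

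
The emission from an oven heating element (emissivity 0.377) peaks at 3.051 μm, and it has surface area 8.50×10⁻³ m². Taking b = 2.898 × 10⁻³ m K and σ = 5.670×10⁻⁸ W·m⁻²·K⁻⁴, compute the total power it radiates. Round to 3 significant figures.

P ≈ 148 W

Wien's law: T = b/λ_max = 2.898×10⁻³/3.051×10⁻⁶ = 949.853 K.
Area A = 8.50×10⁻³ m².
Then P = εσAT⁴ = 0.377×5.670×10⁻⁸×8.50×10⁻³×(949.853)⁴ = 148 W.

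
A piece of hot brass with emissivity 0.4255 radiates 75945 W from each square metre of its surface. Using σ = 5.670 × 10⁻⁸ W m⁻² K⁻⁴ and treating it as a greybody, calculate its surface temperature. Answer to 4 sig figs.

T ≈ 1332 K

I = εσT⁴, so T = (I/εσ)^(1/4) = (75945/(0.4255×5.670×10⁻⁸))^(1/4) = 1332 K.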